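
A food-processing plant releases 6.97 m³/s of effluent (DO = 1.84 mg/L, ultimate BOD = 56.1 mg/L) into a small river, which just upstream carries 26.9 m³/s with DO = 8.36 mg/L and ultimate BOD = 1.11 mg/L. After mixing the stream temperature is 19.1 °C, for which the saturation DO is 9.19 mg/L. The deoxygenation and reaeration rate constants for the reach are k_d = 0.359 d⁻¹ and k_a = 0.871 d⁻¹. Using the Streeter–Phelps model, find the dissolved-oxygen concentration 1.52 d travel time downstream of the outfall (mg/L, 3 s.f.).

Mixed DO = (26.9×8.36 + 6.97×1.84)/(26.9+6.97) = 237.7/33.87 = 7.018 mg/L.
Mixed L₀ = (26.9×1.11 + 6.97×56.1)/(33.87) = 420.9/33.87 = 12.43 mg/L.
Initial deficit D₀ = C_s − DO₀ = 9.19 − 7.018 = 2.172 mg/L.
D(1.52) = [0.359×12.43/(0.871−0.359)](e^(−0.359×1.52) − e^(−0.871×1.52)) + 2.172 e^(−0.871×1.52)
= 8.713 × (0.5794 − 0.2661) + 2.172 × 0.2661 = 3.308 mg/L.
DO = 9.19 − 3.308 = 5.882 mg/L.

DO ≈ 5.88 mg/L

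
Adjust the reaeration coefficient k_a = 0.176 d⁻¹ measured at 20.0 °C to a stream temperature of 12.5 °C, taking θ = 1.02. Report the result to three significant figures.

k_a ≈ 0.152 d⁻¹

k_a(T₂) = k_a(T₁) · θ^(T₂−T₁) = 0.176 × 1.02^(12.5−20.0)
= 0.176 × 1.02^-7.50 = 0.176 × 0.8620 = 0.1517 d⁻¹.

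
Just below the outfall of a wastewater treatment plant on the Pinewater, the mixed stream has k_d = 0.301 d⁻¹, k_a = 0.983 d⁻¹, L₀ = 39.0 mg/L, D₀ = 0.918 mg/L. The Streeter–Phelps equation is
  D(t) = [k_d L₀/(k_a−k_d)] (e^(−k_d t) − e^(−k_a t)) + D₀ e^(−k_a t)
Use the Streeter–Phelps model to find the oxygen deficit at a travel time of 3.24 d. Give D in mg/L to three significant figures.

D ≈ 5.82 mg/L

k_d L₀/(k_a−k_d) = 0.301×39.0/(0.983−0.301) = 11.74/0.6820 = 17.21 mg/L.
e^(−k_d t) = e^(−0.301×3.240) = 0.3771; e^(−k_a t) = e^(−0.983×3.240) = 0.04138.
D = 17.21 × (0.3771 − 0.04138) + 0.918 × 0.04138 = 5.779 + 0.03799 = 5.817 mg/L.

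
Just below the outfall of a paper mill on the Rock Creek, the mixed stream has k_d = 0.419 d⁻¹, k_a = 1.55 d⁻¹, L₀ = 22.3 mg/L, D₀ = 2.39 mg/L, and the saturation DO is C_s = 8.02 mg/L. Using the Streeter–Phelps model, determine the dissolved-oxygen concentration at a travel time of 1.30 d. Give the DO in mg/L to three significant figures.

k_d L₀/(k_a−k_d) = 0.419×22.3/(1.55−0.419) = 9.344/1.131 = 8.261 mg/L.
e^(−k_d t) = e^(−0.419×1.300) = 0.5800; e^(−k_a t) = e^(−1.55×1.300) = 0.1333.
D = 8.261 × (0.5800 − 0.1333) + 2.39 × 0.1333 = 3.690 + 0.3186 = 4.009 mg/L.
DO = C_s − D = 8.02 − 4.009 = 4.011 mg/L.

DO ≈ 4.01 mg/L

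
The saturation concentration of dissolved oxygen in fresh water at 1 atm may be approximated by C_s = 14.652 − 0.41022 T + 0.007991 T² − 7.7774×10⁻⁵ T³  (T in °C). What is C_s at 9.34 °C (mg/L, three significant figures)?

C_s ≈ 11.5 mg/L

C_s = 14.652 − 0.41022×9.34 + 0.007991×9.34² − 7.7774×10⁻⁵×9.34³ = 11.45 mg/L.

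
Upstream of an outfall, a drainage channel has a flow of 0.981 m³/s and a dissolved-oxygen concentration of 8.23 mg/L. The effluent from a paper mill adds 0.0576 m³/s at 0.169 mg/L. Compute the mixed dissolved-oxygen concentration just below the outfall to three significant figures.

7.78 mg/L

Flow-weighted mixing: C = (Q_r C_r + Q_w C_w)/(Q_r + Q_w)
= (0.981×8.23 + 0.0576×0.169)/(0.981 + 0.0576) = 8.083/1.039 = 7.783 mg/L.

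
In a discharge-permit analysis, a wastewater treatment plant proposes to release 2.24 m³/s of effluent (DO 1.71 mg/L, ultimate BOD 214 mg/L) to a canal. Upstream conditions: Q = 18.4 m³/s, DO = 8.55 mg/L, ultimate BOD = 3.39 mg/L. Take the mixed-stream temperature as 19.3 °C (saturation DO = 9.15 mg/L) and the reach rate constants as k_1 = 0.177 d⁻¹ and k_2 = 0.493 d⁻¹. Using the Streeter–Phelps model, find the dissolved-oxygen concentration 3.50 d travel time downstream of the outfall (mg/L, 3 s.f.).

Mixed DO = (18.4×8.55 + 2.24×1.71)/(18.4+2.24) = 161.2/20.64 = 7.808 mg/L.
Mixed L₀ = (18.4×3.39 + 2.24×214)/(20.64) = 541.7/20.64 = 26.25 mg/L.
Initial deficit D₀ = C_s − DO₀ = 9.15 − 7.808 = 1.342 mg/L.
D(3.50) = [0.177×26.25/(0.493−0.177)](e^(−0.177×3.50) − e^(−0.493×3.50)) + 1.342 e^(−0.493×3.50)
= 14.70 × (0.5382 − 0.1781) + 1.342 × 0.1781 = 5.534 mg/L.
DO = 9.15 − 5.534 = 3.616 mg/L.

DO ≈ 3.62 mg/L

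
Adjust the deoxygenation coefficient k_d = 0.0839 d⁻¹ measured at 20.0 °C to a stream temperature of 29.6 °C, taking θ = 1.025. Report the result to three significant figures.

k_d ≈ 0.106 d⁻¹

k_d(T₂) = k_d(T₁) · θ^(T₂−T₁) = 0.0839 × 1.025^(29.6−20.0)
= 0.0839 × 1.025^9.60 = 0.0839 × 1.268 = 0.1063 d⁻¹.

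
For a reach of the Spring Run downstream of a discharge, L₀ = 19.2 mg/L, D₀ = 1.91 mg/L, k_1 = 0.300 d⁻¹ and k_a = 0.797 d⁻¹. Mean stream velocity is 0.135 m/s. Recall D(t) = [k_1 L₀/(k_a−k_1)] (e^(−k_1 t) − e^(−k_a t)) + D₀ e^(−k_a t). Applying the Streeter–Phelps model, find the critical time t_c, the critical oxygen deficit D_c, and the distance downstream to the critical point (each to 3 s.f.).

t_c ≈ 1.60 d; D_c ≈ 4.47 mg/L; x_c ≈ 18.7 km

With k_a/k_1 = 2.657 and 1 − D₀(k_a−k_1)/(k_1 L₀) = 0.8352,
t_c = ln(2.657 × 0.8352) / (0.797 − 0.300) = ln(2.219) / 0.4970 = 0.7970/0.4970 = 1.604 d.
L(t_c) = L₀ e^(−k_1 t_c) = 19.2 × 0.6181 = 11.87 mg/L, and at the critical point k_a D_c = k_1 L, so D_c = (0.300/0.797) × 11.87 = 4.467 mg/L.
x_c = v t_c = 0.135 m/s × 1.604 d × 86400 s/d = 18700 m ≈ 18.7 km.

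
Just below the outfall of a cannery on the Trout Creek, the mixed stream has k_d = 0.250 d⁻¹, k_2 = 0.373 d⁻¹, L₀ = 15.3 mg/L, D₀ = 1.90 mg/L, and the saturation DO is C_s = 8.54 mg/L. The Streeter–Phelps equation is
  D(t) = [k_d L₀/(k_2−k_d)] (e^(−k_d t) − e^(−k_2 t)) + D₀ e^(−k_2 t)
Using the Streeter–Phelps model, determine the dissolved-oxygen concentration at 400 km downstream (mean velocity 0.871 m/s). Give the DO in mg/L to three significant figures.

Travel time t = x/v = 400 km / (0.871 m/s) = 400000 m / 0.871 m/s = 459200 s = 5.315 d.
k_d L₀/(k_2−k_d) = 0.250×15.3/(0.373−0.250) = 3.825/0.1230 = 31.10 mg/L.
e^(−k_d t) = e^(−0.250×5.315) = 0.2648; e^(−k_2 t) = e^(−0.373×5.315) = 0.1377.
D = 31.10 × (0.2648 − 0.1377) + 1.90 × 0.1377 = 3.952 + 0.2616 = 4.213 mg/L.
DO = C_s − D = 8.54 − 4.213 = 4.327 mg/L.

DO ≈ 4.33 mg/L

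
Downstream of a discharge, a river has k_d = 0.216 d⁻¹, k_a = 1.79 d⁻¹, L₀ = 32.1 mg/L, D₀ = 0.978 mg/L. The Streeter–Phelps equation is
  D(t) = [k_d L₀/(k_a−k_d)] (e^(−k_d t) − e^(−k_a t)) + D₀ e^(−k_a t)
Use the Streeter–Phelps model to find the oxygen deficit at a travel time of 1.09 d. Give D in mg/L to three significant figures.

D ≈ 2.99 mg/L

k_d L₀/(k_a−k_d) = 0.216×32.1/(1.79−0.216) = 6.934/1.574 = 4.405 mg/L.
e^(−k_d t) = e^(−0.216×1.090) = 0.7902; e^(−k_a t) = e^(−1.79×1.090) = 0.1421.
D = 4.405 × (0.7902 − 0.1421) + 0.978 × 0.1421 = 2.855 + 0.1390 = 2.994 mg/L.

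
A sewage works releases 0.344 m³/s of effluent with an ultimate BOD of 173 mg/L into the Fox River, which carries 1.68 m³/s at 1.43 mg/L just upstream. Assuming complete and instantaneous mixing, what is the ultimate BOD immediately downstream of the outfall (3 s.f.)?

Flow-weighted mixing: C = (Q_r C_r + Q_w C_w)/(Q_r + Q_w)
= (1.68×1.43 + 0.344×173)/(1.68 + 0.344) = 61.91/2.024 = 30.59 mg/L.

30.6 mg/L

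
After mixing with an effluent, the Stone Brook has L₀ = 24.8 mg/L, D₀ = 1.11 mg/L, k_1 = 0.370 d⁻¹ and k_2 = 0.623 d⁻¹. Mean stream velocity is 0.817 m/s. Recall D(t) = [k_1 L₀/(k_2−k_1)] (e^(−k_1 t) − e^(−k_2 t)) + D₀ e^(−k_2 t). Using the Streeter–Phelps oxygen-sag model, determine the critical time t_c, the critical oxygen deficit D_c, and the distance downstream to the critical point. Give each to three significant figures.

t_c = [1/(k_2−k_1)] ln[(k_2/k_1)(1 − D₀(k_2−k_1)/(k_1 L₀))]
= [1/(0.623−0.370)] ln[(0.623/0.370)(1 − 1.11×0.2530/(0.370×24.8))]
= (1/0.2530) ln[1.684 × 0.9694] = 3.953 × ln(1.632) = 3.953 × 0.4900 = 1.937 d.
D_c = (k_1/k_2) L₀ e^(−k_1 t_c) = (0.370/0.623) × 24.8 × e^(−0.370×1.937) = 0.5939 × 24.8 × 0.4884 = 7.194 mg/L.
x_c = v t_c = 0.817 m/s × 1.937 d × 86400 s/d = 136700 m ≈ 137 km.

t_c ≈ 1.94 d; D_c ≈ 7.19 mg/L; x_c ≈ 137 km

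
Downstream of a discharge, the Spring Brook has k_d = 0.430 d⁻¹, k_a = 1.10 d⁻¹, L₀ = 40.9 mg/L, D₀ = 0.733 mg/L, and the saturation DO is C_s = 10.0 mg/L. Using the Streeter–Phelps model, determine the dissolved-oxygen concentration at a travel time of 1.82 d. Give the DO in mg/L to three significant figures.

DO ≈ 1.44 mg/L

k_d L₀/(k_a−k_d) = 0.430×40.9/(1.10−0.430) = 17.59/0.6700 = 26.25 mg/L.
e^(−k_d t) = e^(−0.430×1.820) = 0.4572; e^(−k_a t) = e^(−1.10×1.820) = 0.1351.
D = 26.25 × (0.4572 − 0.1351) + 0.733 × 0.1351 = 8.456 + 0.09900 = 8.555 mg/L.
DO = C_s − D = 10.0 − 8.555 = 1.445 mg/L.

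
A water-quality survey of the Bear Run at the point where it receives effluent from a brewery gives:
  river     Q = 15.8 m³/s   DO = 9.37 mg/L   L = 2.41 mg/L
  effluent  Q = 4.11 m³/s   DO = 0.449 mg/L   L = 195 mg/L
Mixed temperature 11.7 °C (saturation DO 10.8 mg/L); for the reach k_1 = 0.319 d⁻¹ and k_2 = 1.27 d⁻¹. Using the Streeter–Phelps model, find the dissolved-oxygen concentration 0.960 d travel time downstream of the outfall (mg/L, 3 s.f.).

DO ≈ 3.60 mg/L

Mixed DO = (15.8×9.37 + 4.11×0.449)/(15.8+4.11) = 149.9/19.91 = 7.528 mg/L.
Mixed L₀ = (15.8×2.41 + 4.11×195)/(19.91) = 839.5/19.91 = 42.17 mg/L.
Initial deficit D₀ = C_s − DO₀ = 10.8 − 7.528 = 3.272 mg/L.
D(0.960) = [0.319×42.17/(1.27−0.319)](e^(−0.319×0.960) − e^(−1.27×0.960)) + 3.272 e^(−1.27×0.960)
= 14.14 × (0.7362 − 0.2955) + 3.272 × 0.2955 = 7.201 mg/L.
DO = 10.8 − 7.201 = 3.599 mg/L.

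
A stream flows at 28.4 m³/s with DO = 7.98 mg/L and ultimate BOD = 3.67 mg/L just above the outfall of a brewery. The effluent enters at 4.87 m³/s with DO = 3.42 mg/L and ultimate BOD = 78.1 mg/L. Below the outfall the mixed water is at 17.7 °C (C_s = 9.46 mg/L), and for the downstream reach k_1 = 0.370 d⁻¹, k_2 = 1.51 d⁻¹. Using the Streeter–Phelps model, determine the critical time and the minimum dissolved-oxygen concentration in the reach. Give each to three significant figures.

t_c ≈ 0.702 d; minimum DO ≈ 6.71 mg/L

Mixed DO = (28.4×7.98 + 4.87×3.42)/(28.4+4.87) = 243.3/33.27 = 7.313 mg/L.
Mixed L₀ = (28.4×3.67 + 4.87×78.1)/(33.27) = 484.6/33.27 = 14.56 mg/L.
Initial deficit D₀ = C_s − DO₀ = 9.46 − 7.313 = 2.147 mg/L.
t_c = (1/1.140) ln[(1.51/0.370)(1 − 2.147×1.140/(0.370×14.56))] = 0.8772 × ln(2.227) = 0.7024 d.
D_c = (0.370/1.51) × 14.56 × e^(−0.370×0.7024) = 0.2450 × 14.56 × 0.7711 = 2.752 mg/L.
Minimum DO = 9.46 − 2.752 = 6.708 mg/L.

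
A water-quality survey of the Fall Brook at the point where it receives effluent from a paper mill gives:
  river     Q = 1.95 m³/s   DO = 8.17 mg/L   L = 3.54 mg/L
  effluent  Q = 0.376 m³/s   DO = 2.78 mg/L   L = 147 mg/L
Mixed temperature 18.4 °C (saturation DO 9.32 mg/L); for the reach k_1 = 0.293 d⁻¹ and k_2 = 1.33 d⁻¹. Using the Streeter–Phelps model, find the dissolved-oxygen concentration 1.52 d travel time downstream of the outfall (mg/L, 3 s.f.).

DO ≈ 5.21 mg/L

Mixed DO = (1.95×8.17 + 0.376×2.78)/(1.95+0.376) = 16.98/2.326 = 7.299 mg/L.
Mixed L₀ = (1.95×3.54 + 0.376×147)/(2.326) = 62.17/2.326 = 26.73 mg/L.
Initial deficit D₀ = C_s − DO₀ = 9.32 − 7.299 = 2.021 mg/L.
D(1.52) = [0.293×26.73/(1.33−0.293)](e^(−0.293×1.52) − e^(−1.33×1.52)) + 2.021 e^(−1.33×1.52)
= 7.553 × (0.6406 − 0.1324) + 2.021 × 0.1324 = 4.106 mg/L.
DO = 9.32 − 4.106 = 5.214 mg/L.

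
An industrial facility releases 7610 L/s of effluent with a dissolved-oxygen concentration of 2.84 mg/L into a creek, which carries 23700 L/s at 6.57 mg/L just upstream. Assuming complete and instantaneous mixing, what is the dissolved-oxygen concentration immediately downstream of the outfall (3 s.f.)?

Flow-weighted mixing: C = (Q_r C_r + Q_w C_w)/(Q_r + Q_w)
= (23700×6.57 + 7610×2.84)/(23700 + 7610) = 177300/31310 = 5.663 mg/L.

5.66 mg/L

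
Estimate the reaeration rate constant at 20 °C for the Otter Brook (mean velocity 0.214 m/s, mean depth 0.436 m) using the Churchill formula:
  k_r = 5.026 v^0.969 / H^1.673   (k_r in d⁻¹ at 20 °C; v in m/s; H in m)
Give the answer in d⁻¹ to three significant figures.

k_r ≈ 4.52 d⁻¹

k_r = 5.026 × 0.214^0.969 / 0.436^1.673 = 5.026 × 0.2245 / 0.2494 = 4.524 d⁻¹.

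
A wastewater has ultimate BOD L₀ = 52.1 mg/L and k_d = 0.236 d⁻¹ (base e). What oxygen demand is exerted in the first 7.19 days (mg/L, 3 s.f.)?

y ≈ 42.6 mg/L

y_t = L₀(1 − e^(−k_d t)) = 52.1 × (1 − e^(−0.236×7.19))
= 52.1 × (1 − 0.1833) = 52.1 × 0.8167 = 42.55 mg/L.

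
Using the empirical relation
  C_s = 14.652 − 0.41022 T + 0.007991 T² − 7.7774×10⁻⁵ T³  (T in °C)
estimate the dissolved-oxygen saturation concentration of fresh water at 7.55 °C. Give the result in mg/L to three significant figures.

C_s ≈ 12.0 mg/L

C_s = 14.652 − 0.41022×7.55 + 0.007991×7.55² − 7.7774×10⁻⁵×7.55³ = 11.98 mg/L.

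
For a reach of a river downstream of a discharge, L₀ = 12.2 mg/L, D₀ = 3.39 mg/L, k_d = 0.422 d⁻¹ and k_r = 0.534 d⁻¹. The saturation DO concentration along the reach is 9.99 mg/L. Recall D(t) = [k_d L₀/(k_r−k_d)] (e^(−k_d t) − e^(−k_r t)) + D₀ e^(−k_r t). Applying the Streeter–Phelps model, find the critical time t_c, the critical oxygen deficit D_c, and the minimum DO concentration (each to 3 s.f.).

t_c ≈ 1.42 d; D_c ≈ 5.30 mg/L; min DO ≈ 4.69 mg/L

t_c = [1/(k_r−k_d)] ln[(k_r/k_d)(1 − D₀(k_r−k_d)/(k_d L₀))]
= [1/(0.534−0.422)] ln[(0.534/0.422)(1 − 3.39×0.1120/(0.422×12.2))]
= (1/0.1120) ln[1.265 × 0.9263] = 8.929 × ln(1.172) = 8.929 × 0.1588 = 1.418 d.
L(t_c) = L₀ e^(−k_d t_c) = 12.2 × 0.5498 = 6.707 mg/L, and at the critical point k_r D_c = k_d L, so D_c = (0.422/0.534) × 6.707 = 5.300 mg/L.
Minimum DO = C_s − D_c = 9.99 − 5.300 = 4.690 mg/L.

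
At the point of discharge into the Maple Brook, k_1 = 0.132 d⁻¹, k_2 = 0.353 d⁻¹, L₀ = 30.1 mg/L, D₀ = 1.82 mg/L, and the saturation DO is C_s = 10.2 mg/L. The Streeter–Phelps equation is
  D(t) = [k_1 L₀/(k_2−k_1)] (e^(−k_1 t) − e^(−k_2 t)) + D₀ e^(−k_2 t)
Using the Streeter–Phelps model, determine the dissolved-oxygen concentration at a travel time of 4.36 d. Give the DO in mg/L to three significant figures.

DO ≈ 3.56 mg/L

k_1 L₀/(k_2−k_1) = 0.132×30.1/(0.353−0.132) = 3.973/0.2210 = 17.98 mg/L.
e^(−k_1 t) = e^(−0.132×4.360) = 0.5624; e^(−k_2 t) = e^(−0.353×4.360) = 0.2146.
D = 17.98 × (0.5624 − 0.2146) + 1.82 × 0.2146 = 6.253 + 0.3905 = 6.644 mg/L.
DO = C_s − D = 10.2 − 6.644 = 3.556 mg/L.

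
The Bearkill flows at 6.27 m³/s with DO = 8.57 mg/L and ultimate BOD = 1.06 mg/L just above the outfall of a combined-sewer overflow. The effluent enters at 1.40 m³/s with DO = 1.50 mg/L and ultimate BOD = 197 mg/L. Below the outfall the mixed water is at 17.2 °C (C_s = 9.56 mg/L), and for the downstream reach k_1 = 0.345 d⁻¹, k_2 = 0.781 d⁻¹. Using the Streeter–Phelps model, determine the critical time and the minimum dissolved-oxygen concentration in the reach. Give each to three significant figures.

t_c ≈ 1.69 d; minimum DO ≈ 0.470 mg/L

Mixed DO = (6.27×8.57 + 1.40×1.50)/(6.27+1.40) = 55.83/7.670 = 7.280 mg/L.
Mixed L₀ = (6.27×1.06 + 1.40×197)/(7.670) = 282.4/7.670 = 36.82 mg/L.
Initial deficit D₀ = C_s − DO₀ = 9.56 − 7.280 = 2.280 mg/L.
t_c = (1/0.4360) ln[(0.781/0.345)(1 − 2.280×0.4360/(0.345×36.82))] = 2.294 × ln(2.087) = 1.687 d.
D_c = (0.345/0.781) × 36.82 × e^(−0.345×1.687) = 0.4417 × 36.82 × 0.5588 = 9.090 mg/L.
Minimum DO = 9.56 − 9.090 = 0.4705 mg/L.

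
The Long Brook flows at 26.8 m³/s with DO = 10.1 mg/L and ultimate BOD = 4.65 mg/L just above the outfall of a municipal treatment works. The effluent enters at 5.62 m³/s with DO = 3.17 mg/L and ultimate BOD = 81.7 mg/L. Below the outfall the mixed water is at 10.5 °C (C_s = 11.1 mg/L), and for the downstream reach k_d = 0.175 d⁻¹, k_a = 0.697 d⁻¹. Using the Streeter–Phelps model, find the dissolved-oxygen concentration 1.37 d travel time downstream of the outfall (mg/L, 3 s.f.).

DO ≈ 7.83 mg/L

Mixed DO = (26.8×10.1 + 5.62×3.17)/(26.8+5.62) = 288.5/32.42 = 8.899 mg/L.
Mixed L₀ = (26.8×4.65 + 5.62×81.7)/(32.42) = 583.8/32.42 = 18.01 mg/L.
Initial deficit D₀ = C_s − DO₀ = 11.1 − 8.899 = 2.201 mg/L.
D(1.37) = [0.175×18.01/(0.697−0.175)](e^(−0.175×1.37) − e^(−0.697×1.37)) + 2.201 e^(−0.697×1.37)
= 6.037 × (0.7868 − 0.3849) + 2.201 × 0.3849 = 3.274 mg/L.
DO = 11.1 − 3.274 = 7.826 mg/L.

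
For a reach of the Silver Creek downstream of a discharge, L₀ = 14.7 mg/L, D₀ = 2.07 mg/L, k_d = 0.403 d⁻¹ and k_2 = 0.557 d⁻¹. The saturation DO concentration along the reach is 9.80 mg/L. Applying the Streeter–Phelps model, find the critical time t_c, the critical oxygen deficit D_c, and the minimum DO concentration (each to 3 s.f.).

With k_2/k_d = 1.382 and 1 − D₀(k_2−k_d)/(k_d L₀) = 0.9462,
t_c = ln(1.382 × 0.9462) / (0.557 − 0.403) = ln(1.308) / 0.1540 = 0.2683/0.1540 = 1.742 d.
D_c = (k_d/k_2) L₀ e^(−k_d t_c) = (0.403/0.557) × 14.7 × e^(−0.403×1.742) = 0.7235 × 14.7 × 0.4955 = 5.270 mg/L.
Minimum DO = C_s − D_c = 9.80 − 5.270 = 4.530 mg/L.

t_c ≈ 1.74 d; D_c ≈ 5.27 mg/L; min DO ≈ 4.53 mg/L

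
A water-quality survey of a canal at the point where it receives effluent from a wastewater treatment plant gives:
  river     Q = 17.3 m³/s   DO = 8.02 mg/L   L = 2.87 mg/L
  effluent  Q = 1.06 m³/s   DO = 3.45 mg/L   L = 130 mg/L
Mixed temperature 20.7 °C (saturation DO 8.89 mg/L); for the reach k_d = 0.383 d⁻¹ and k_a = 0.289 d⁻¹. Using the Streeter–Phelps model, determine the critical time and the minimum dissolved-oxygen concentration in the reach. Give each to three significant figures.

t_c ≈ 2.71 d; minimum DO ≈ 4.10 mg/L

Mixed DO = (17.3×8.02 + 1.06×3.45)/(17.3+1.06) = 142.4/18.36 = 7.756 mg/L.
Mixed L₀ = (17.3×2.87 + 1.06×130)/(18.36) = 187.5/18.36 = 10.21 mg/L.
Initial deficit D₀ = C_s − DO₀ = 8.89 − 7.756 = 1.134 mg/L.
t_c = (1/-0.09400) ln[(0.289/0.383)(1 − 1.134×-0.09400/(0.383×10.21))] = -10.64 × ln(0.7751) = 2.710 d.
D_c = (0.383/0.289) × 10.21 × e^(−0.383×2.710) = 1.325 × 10.21 × 0.3542 = 4.793 mg/L.
Minimum DO = 8.89 − 4.793 = 4.097 mg/L.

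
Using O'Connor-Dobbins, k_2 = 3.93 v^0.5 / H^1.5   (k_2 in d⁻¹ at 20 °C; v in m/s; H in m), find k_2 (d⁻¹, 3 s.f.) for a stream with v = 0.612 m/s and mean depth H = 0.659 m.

k_2 ≈ 5.75 d⁻¹

k_2 = 3.93 × 0.612^0.5 / 0.659^1.5 = 3.93 × 0.7823 / 0.5350 = 5.747 d⁻¹.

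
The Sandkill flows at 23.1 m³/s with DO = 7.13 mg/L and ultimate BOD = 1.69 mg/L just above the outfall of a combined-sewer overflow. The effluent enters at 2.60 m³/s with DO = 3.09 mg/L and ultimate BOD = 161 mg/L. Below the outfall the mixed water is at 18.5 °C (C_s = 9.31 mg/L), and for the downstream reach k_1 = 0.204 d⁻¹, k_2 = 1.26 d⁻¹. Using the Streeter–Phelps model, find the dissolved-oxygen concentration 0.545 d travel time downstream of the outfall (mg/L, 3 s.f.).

DO ≈ 6.66 mg/L

Mixed DO = (23.1×7.13 + 2.60×3.09)/(23.1+2.60) = 172.7/25.70 = 6.721 mg/L.
Mixed L₀ = (23.1×1.69 + 2.60×161)/(25.70) = 457.6/25.70 = 17.81 mg/L.
Initial deficit D₀ = C_s − DO₀ = 9.31 − 6.721 = 2.589 mg/L.
D(0.545) = [0.204×17.81/(1.26−0.204)](e^(−0.204×0.545) − e^(−1.26×0.545)) + 2.589 e^(−1.26×0.545)
= 3.440 × (0.8948 − 0.5032) + 2.589 × 0.5032 = 2.650 mg/L.
DO = 9.31 − 2.650 = 6.660 mg/L.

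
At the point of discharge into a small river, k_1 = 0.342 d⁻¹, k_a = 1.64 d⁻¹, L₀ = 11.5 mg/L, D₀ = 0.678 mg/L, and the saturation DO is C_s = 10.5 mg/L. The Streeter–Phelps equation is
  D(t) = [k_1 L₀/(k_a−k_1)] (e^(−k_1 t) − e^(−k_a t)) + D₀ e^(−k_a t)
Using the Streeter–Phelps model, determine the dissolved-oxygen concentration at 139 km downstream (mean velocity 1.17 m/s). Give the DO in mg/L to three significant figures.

Travel time t = x/v = 139 km / (1.17 m/s) = 139000 m / 1.17 m/s = 118800 s = 1.375 d.
k_1 L₀/(k_a−k_1) = 0.342×11.5/(1.64−0.342) = 3.933/1.298 = 3.030 mg/L.
e^(−k_1 t) = e^(−0.342×1.375) = 0.6248; e^(−k_a t) = e^(−1.64×1.375) = 0.1049.
D = 3.030 × (0.6248 − 0.1049) + 0.678 × 0.1049 = 1.576 + 0.07110 = 1.647 mg/L.
DO = C_s − D = 10.5 − 1.647 = 8.853 mg/L.

DO ≈ 8.85 mg/L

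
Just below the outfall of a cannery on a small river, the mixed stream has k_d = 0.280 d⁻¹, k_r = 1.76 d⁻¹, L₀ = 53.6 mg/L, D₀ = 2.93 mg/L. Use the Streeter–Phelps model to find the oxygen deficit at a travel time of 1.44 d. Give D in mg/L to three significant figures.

D ≈ 6.20 mg/L

k_d L₀/(k_r−k_d) = 0.280×53.6/(1.76−0.280) = 15.01/1.480 = 10.14 mg/L.
e^(−k_d t) = e^(−0.280×1.440) = 0.6682; e^(−k_r t) = e^(−1.76×1.440) = 0.07931.
D = 10.14 × (0.6682 − 0.07931) + 2.93 × 0.07931 = 5.971 + 0.2324 = 6.204 mg/L.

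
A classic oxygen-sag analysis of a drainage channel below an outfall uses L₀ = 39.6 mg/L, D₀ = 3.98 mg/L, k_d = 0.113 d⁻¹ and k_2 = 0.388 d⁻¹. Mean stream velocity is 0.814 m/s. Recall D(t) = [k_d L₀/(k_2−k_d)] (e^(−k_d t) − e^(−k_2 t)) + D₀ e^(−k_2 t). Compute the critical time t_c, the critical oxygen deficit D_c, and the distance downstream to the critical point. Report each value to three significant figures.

At the critical point dD/dt = 0, so k_d L₀ e^(−k_d t) = k_2 D. Substituting D(t) from the Streeter–Phelps equation and solving for t gives
t_c = ln[(k_2/k_d)(1 − D₀(k_2−k_d)/(k_d L₀))] / (k_2−k_d).
Here k_2−k_d = 0.2750 d⁻¹ and 1 − D₀(k_2−k_d)/(k_d L₀) = 1 − 3.98×0.2750/(0.113×39.6) = 0.7554, so
t_c = ln(3.434 × 0.7554) / 0.2750 = 0.9531 / 0.2750 = 3.466 d.
D_c = (k_d/k_2) L₀ e^(−k_d t_c) = (0.113/0.388) × 39.6 × e^(−0.113×3.466) = 0.2912 × 39.6 × 0.6759 = 7.796 mg/L.
x_c = v t_c = 0.814 m/s × 3.466 d × 86400 s/d = 243800 m ≈ 244 km.

t_c ≈ 3.47 d; D_c ≈ 7.80 mg/L; x_c ≈ 244 km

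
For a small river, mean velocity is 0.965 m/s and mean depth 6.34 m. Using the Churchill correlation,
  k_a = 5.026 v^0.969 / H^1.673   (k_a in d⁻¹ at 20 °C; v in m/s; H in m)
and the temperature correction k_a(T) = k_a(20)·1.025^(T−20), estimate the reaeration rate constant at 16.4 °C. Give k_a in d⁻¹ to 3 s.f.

k_a(20) = 5.026 × 0.965^0.969 / 6.34^1.673 = 5.026 × 0.9661 / 21.97 = 0.2210 d⁻¹.
k_a(16.4) = 0.2210 × 1.025^(16.4−20) = 0.2210 × 0.9149 = 0.2022 d⁻¹.

k_a ≈ 0.202 d⁻¹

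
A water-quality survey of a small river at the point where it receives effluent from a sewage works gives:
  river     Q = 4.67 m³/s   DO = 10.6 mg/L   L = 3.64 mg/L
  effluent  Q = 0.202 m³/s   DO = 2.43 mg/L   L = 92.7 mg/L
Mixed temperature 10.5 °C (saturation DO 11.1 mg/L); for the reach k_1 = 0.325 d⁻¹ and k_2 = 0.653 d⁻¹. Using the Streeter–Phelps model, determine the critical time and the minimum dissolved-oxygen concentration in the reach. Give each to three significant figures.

t_c ≈ 1.75 d; minimum DO ≈ 9.04 mg/L

Mixed DO = (4.67×10.6 + 0.202×2.43)/(4.67+0.202) = 49.99/4.872 = 10.26 mg/L.
Mixed L₀ = (4.67×3.64 + 0.202×92.7)/(4.872) = 35.72/4.872 = 7.333 mg/L.
Initial deficit D₀ = C_s − DO₀ = 11.1 − 10.26 = 0.8387 mg/L.
t_c = (1/0.3280) ln[(0.653/0.325)(1 − 0.8387×0.3280/(0.325×7.333))] = 3.049 × ln(1.777) = 1.753 d.
D_c = (0.325/0.653) × 7.333 × e^(−0.325×1.753) = 0.4977 × 7.333 × 0.5656 = 2.064 mg/L.
Minimum DO = 11.1 − 2.064 = 9.036 mg/L.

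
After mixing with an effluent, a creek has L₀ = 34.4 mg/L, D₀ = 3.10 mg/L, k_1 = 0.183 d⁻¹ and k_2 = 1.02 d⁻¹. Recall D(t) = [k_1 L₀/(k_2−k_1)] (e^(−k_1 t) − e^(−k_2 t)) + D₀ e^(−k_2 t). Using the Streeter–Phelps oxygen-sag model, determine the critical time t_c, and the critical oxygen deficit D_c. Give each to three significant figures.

t_c ≈ 1.42 d; D_c ≈ 4.76 mg/L

With k_2/k_1 = 5.574 and 1 − D₀(k_2−k_1)/(k_1 L₀) = 0.5878,
t_c = ln(5.574 × 0.5878) / (1.02 − 0.183) = ln(3.276) / 0.8370 = 1.187/0.8370 = 1.418 d.
L(t_c) = L₀ e^(−k_1 t_c) = 34.4 × 0.7715 = 26.54 mg/L, and at the critical point k_2 D_c = k_1 L, so D_c = (0.183/1.02) × 26.54 = 4.761 mg/L.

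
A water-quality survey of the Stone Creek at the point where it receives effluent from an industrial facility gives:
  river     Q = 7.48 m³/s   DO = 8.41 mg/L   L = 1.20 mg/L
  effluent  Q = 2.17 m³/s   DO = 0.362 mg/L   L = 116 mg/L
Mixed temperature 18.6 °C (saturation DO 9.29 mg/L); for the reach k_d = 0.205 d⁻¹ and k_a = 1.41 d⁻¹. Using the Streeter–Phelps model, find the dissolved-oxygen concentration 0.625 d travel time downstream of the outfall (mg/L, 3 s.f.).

DO ≈ 6.04 mg/L

Mixed DO = (7.48×8.41 + 2.17×0.362)/(7.48+2.17) = 63.69/9.650 = 6.600 mg/L.
Mixed L₀ = (7.48×1.20 + 2.17×116)/(9.650) = 260.7/9.650 = 27.02 mg/L.
Initial deficit D₀ = C_s − DO₀ = 9.29 − 6.600 = 2.690 mg/L.
D(0.625) = [0.205×27.02/(1.41−0.205)](e^(−0.205×0.625) − e^(−1.41×0.625)) + 2.690 e^(−1.41×0.625)
= 4.596 × (0.8797 − 0.4143) + 2.690 × 0.4143 = 3.254 mg/L.
DO = 9.29 − 3.254 = 6.036 mg/L.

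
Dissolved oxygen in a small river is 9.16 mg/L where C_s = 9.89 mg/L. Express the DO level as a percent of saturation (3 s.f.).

% saturation = C/C_s × 100 = 9.16/9.89 × 100 = 92.6 %.

92.6 % saturation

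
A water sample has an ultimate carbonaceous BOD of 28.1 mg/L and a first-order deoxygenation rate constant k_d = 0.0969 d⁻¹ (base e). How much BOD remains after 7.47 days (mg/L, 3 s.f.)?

L ≈ 13.6 mg/L

L_t = L₀ e^(−k_d t) = 28.1 × e^(−0.0969×7.47) = 28.1 × 0.4849 = 13.63 mg/L.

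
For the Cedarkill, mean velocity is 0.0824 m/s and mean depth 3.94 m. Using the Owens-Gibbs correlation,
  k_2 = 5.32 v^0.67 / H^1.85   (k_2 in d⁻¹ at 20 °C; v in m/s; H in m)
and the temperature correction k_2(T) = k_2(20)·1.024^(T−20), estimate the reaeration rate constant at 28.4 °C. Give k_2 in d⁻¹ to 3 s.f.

k_2 ≈ 0.0965 d⁻¹

k_2(20) = 5.32 × 0.0824^0.67 / 3.94^1.85 = 5.32 × 0.1878 / 12.64 = 0.07905 d⁻¹.
k_2(28.4) = 0.07905 × 1.024^(28.4−20) = 0.07905 × 1.220 = 0.09648 d⁻¹.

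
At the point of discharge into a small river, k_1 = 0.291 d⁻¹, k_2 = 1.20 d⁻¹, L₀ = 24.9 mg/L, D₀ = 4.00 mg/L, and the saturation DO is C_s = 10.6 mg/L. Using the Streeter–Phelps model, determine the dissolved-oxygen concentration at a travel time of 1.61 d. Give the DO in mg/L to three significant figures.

DO ≈ 6.19 mg/L

k_1 L₀/(k_2−k_1) = 0.291×24.9/(1.20−0.291) = 7.246/0.9090 = 7.971 mg/L.
e^(−k_1 t) = e^(−0.291×1.610) = 0.6259; e^(−k_2 t) = e^(−1.20×1.610) = 0.1449.
D = 7.971 × (0.6259 − 0.1449) + 4.00 × 0.1449 = 3.835 + 0.5794 = 4.414 mg/L.
DO = C_s − D = 10.6 − 4.414 = 6.186 mg/L.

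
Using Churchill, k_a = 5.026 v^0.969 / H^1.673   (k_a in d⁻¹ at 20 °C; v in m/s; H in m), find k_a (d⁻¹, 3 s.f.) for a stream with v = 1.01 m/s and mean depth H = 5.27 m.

k_a = 5.026 × 1.01^0.969 / 5.27^1.673 = 5.026 × 1.010 / 16.13 = 0.3146 d⁻¹.

k_a ≈ 0.315 d⁻¹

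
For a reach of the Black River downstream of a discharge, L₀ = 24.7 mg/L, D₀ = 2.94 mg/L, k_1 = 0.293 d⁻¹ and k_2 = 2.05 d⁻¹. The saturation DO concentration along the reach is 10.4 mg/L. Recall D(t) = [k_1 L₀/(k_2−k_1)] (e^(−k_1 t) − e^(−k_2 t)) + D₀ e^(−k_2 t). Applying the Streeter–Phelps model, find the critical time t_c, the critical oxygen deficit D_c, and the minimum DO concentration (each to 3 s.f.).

With k_2/k_1 = 6.997 and 1 − D₀(k_2−k_1)/(k_1 L₀) = 0.2862,
t_c = ln(6.997 × 0.2862) / (2.05 − 0.293) = ln(2.003) / 1.757 = 0.6945/1.757 = 0.3953 d.
L(t_c) = L₀ e^(−k_1 t_c) = 24.7 × 0.8906 = 22.00 mg/L, and at the critical point k_2 D_c = k_1 L, so D_c = (0.293/2.05) × 22.00 = 3.144 mg/L.
Minimum DO = C_s − D_c = 10.4 − 3.144 = 7.256 mg/L.

t_c ≈ 0.395 d; D_c ≈ 3.14 mg/L; min DO ≈ 7.26 mg/L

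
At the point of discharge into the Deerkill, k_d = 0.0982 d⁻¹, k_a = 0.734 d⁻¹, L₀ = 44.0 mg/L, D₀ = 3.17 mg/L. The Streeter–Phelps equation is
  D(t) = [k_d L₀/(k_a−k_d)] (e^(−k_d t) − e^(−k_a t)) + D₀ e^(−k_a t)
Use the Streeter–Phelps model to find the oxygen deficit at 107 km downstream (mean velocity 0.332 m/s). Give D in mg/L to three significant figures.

D ≈ 4.48 mg/L

Travel time t = x/v = 107 km / (0.332 m/s) = 107000 m / 0.332 m/s = 322300 s = 3.730 d.
k_d L₀/(k_a−k_d) = 0.0982×44.0/(0.734−0.0982) = 4.321/0.6358 = 6.796 mg/L.
e^(−k_d t) = e^(−0.0982×3.730) = 0.6933; e^(−k_a t) = e^(−0.734×3.730) = 0.06470.
D = 6.796 × (0.6933 − 0.06470) + 3.17 × 0.06470 = 4.272 + 0.2051 = 4.477 mg/L.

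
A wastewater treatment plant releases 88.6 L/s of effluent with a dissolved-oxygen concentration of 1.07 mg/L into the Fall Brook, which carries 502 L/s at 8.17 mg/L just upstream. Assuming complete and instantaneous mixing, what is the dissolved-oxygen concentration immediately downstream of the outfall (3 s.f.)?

7.10 mg/L

Flow-weighted mixing: C = (Q_r C_r + Q_w C_w)/(Q_r + Q_w)
= (502×8.17 + 88.6×1.07)/(502 + 88.6) = 4196/590.6 = 7.105 mg/L.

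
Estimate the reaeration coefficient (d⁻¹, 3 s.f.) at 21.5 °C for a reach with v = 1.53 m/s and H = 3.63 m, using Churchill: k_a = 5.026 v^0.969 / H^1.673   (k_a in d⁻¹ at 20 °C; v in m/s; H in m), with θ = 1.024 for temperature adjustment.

k_a ≈ 0.910 d⁻¹

k_a(20) = 5.026 × 1.53^0.969 / 3.63^1.673 = 5.026 × 1.510 / 8.644 = 0.8779 d⁻¹.
k_a(21.5) = 0.8779 × 1.024^(21.5−20) = 0.8779 × 1.036 = 0.9097 d⁻¹.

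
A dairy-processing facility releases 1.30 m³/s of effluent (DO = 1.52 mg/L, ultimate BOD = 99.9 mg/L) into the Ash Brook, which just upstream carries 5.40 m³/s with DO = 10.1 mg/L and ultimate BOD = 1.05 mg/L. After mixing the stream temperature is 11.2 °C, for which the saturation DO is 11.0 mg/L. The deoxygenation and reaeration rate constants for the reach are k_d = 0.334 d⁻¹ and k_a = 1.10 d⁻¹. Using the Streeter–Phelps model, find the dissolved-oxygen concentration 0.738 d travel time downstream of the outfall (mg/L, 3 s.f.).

Mixed DO = (5.40×10.1 + 1.30×1.52)/(5.40+1.30) = 56.52/6.700 = 8.435 mg/L.
Mixed L₀ = (5.40×1.05 + 1.30×99.9)/(6.700) = 135.5/6.700 = 20.23 mg/L.
Initial deficit D₀ = C_s − DO₀ = 11.0 − 8.435 = 2.565 mg/L.
D(0.738) = [0.334×20.23/(1.10−0.334)](e^(−0.334×0.738) − e^(−1.10×0.738)) + 2.565 e^(−1.10×0.738)
= 8.821 × (0.7815 − 0.4441) + 2.565 × 0.4441 = 4.116 mg/L.
DO = 11.0 − 4.116 = 6.884 mg/L.

DO ≈ 6.88 mg/L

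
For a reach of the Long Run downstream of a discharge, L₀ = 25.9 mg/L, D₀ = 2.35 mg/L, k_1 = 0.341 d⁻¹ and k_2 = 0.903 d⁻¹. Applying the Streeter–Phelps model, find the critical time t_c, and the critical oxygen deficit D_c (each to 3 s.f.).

t_c = [1/(k_2−k_1)] ln[(k_2/k_1)(1 − D₀(k_2−k_1)/(k_1 L₀))]
= [1/(0.903−0.341)] ln[(0.903/0.341)(1 − 2.35×0.5620/(0.341×25.9))]
= (1/0.5620) ln[2.648 × 0.8505] = 1.779 × ln(2.252) = 1.779 × 0.8119 = 1.445 d.
D_c = (k_1/k_2) L₀ e^(−k_1 t_c) = (0.341/0.903) × 25.9 × e^(−0.341×1.445) = 0.3776 × 25.9 × 0.6110 = 5.976 mg/L.

t_c ≈ 1.44 d; D_c ≈ 5.98 mg/L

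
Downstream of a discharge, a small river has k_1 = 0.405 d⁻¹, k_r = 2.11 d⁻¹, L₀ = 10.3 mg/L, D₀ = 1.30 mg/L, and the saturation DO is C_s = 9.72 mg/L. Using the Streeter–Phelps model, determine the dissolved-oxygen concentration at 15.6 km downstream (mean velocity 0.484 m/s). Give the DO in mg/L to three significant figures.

Travel time t = x/v = 15.6 km / (0.484 m/s) = 15600 m / 0.484 m/s = 32230 s = 0.3730 d.
k_1 L₀/(k_r−k_1) = 0.405×10.3/(2.11−0.405) = 4.172/1.705 = 2.447 mg/L.
e^(−k_1 t) = e^(−0.405×0.3730) = 0.8598; e^(−k_r t) = e^(−2.11×0.3730) = 0.4551.
D = 2.447 × (0.8598 − 0.4551) + 1.30 × 0.4551 = 0.9900 + 0.5917 = 1.582 mg/L.
DO = C_s − D = 9.72 − 1.582 = 8.138 mg/L.

DO ≈ 8.14 mg/L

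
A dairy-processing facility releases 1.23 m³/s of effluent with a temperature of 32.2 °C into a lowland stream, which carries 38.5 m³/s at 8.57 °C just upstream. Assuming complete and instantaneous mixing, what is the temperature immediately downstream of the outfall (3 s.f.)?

Flow-weighted mixing: C = (Q_r C_r + Q_w C_w)/(Q_r + Q_w)
= (38.5×8.57 + 1.23×32.2)/(38.5 + 1.23) = 369.6/39.73 = 9.302 °C.

9.30 °C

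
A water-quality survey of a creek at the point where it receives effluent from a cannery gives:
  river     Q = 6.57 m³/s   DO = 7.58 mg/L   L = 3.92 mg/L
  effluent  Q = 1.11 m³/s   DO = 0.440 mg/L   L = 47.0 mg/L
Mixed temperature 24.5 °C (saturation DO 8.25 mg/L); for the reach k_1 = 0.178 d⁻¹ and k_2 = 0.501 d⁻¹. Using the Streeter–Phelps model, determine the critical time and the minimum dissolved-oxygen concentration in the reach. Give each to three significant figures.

t_c ≈ 2.08 d; minimum DO ≈ 5.76 mg/L

Mixed DO = (6.57×7.58 + 1.11×0.440)/(6.57+1.11) = 50.29/7.680 = 6.548 mg/L.
Mixed L₀ = (6.57×3.92 + 1.11×47.0)/(7.680) = 77.92/7.680 = 10.15 mg/L.
Initial deficit D₀ = C_s − DO₀ = 8.25 − 6.548 = 1.702 mg/L.
t_c = (1/0.3230) ln[(0.501/0.178)(1 − 1.702×0.3230/(0.178×10.15))] = 3.096 × ln(1.958) = 2.080 d.
D_c = (0.178/0.501) × 10.15 × e^(−0.178×2.080) = 0.3553 × 10.15 × 0.6906 = 2.489 mg/L.
Minimum DO = 8.25 − 2.489 = 5.761 mg/L.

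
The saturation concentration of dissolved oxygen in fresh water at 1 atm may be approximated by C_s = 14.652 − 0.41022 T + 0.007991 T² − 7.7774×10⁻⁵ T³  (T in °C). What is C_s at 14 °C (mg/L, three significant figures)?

C_s ≈ 10.3 mg/L

C_s = 14.652 − 0.41022×14 + 0.007991×14² − 7.7774×10⁻⁵×14³ = 10.26 mg/L.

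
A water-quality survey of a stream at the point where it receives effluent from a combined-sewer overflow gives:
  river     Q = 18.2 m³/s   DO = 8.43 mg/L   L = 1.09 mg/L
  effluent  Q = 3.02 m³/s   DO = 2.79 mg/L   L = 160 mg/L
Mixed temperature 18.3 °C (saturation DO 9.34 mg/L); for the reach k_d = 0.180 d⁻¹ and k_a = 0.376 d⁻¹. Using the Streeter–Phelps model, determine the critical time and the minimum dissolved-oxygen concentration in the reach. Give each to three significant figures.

t_c ≈ 3.34 d; minimum DO ≈ 3.12 mg/L

Mixed DO = (18.2×8.43 + 3.02×2.79)/(18.2+3.02) = 161.9/21.22 = 7.627 mg/L.
Mixed L₀ = (18.2×1.09 + 3.02×160)/(21.22) = 503.0/21.22 = 23.71 mg/L.
Initial deficit D₀ = C_s − DO₀ = 9.34 − 7.627 = 1.713 mg/L.
t_c = (1/0.1960) ln[(0.376/0.180)(1 − 1.713×0.1960/(0.180×23.71))] = 5.102 × ln(1.925) = 3.340 d.
D_c = (0.180/0.376) × 23.71 × e^(−0.180×3.340) = 0.4787 × 23.71 × 0.5481 = 6.220 mg/L.
Minimum DO = 9.34 − 6.220 = 3.120 mg/L.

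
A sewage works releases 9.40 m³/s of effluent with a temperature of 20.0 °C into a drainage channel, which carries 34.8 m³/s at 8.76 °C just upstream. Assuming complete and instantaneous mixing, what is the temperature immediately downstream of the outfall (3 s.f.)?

11.2 °C

Flow-weighted mixing: C = (Q_r C_r + Q_w C_w)/(Q_r + Q_w)
= (34.8×8.76 + 9.40×20.0)/(34.8 + 9.40) = 492.8/44.20 = 11.15 °C.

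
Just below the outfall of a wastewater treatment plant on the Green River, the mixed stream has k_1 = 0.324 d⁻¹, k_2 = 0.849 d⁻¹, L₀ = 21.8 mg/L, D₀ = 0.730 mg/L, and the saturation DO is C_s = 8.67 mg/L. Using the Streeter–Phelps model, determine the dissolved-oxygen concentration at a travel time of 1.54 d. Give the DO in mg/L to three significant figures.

k_1 L₀/(k_2−k_1) = 0.324×21.8/(0.849−0.324) = 7.063/0.5250 = 13.45 mg/L.
e^(−k_1 t) = e^(−0.324×1.540) = 0.6072; e^(−k_2 t) = e^(−0.849×1.540) = 0.2705.
D = 13.45 × (0.6072 − 0.2705) + 0.730 × 0.2705 = 4.529 + 0.1975 = 4.727 mg/L.
DO = C_s − D = 8.67 − 4.727 = 3.943 mg/L.

DO ≈ 3.94 mg/L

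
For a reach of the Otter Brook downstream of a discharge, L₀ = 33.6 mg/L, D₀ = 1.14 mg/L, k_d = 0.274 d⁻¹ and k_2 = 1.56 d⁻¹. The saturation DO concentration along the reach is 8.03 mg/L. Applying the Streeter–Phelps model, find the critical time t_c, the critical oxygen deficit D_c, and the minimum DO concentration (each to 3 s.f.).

t_c ≈ 1.22 d; D_c ≈ 4.23 mg/L; min DO ≈ 3.80 mg/L

At the critical point dD/dt = 0, so k_d L₀ e^(−k_d t) = k_2 D. Substituting D(t) from the Streeter–Phelps equation and solving for t gives
t_c = ln[(k_2/k_d)(1 − D₀(k_2−k_d)/(k_d L₀))] / (k_2−k_d).
Here k_2−k_d = 1.286 d⁻¹ and 1 − D₀(k_2−k_d)/(k_d L₀) = 1 − 1.14×1.286/(0.274×33.6) = 0.8408, so
t_c = ln(5.693 × 0.8408) / 1.286 = 1.566 / 1.286 = 1.218 d.
L(t_c) = L₀ e^(−k_d t_c) = 33.6 × 0.7163 = 24.07 mg/L, and at the critical point k_2 D_c = k_d L, so D_c = (0.274/1.56) × 24.07 = 4.227 mg/L.
Minimum DO = C_s − D_c = 8.03 − 4.227 = 3.803 mg/L.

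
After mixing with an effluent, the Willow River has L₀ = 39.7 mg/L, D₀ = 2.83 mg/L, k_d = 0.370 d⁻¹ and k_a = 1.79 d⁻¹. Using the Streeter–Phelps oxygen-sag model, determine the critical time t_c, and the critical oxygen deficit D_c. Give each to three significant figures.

t_c ≈ 0.885 d; D_c ≈ 5.91 mg/L

t_c = [1/(k_a−k_d)] ln[(k_a/k_d)(1 − D₀(k_a−k_d)/(k_d L₀))]
= [1/(1.79−0.370)] ln[(1.79/0.370)(1 − 2.83×1.420/(0.370×39.7))]
= (1/1.420) ln[4.838 × 0.7264] = 0.7042 × ln(3.514) = 0.7042 × 1.257 = 0.8851 d.
L(t_c) = L₀ e^(−k_d t_c) = 39.7 × 0.7207 = 28.61 mg/L, and at the critical point k_a D_c = k_d L, so D_c = (0.370/1.79) × 28.61 = 5.914 mg/L.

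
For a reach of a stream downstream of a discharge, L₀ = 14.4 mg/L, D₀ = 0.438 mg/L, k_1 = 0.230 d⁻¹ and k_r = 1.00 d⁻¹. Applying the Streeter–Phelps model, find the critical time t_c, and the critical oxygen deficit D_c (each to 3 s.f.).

t_c ≈ 1.77 d; D_c ≈ 2.20 mg/L

With k_r/k_1 = 4.348 and 1 − D₀(k_r−k_1)/(k_1 L₀) = 0.8982,
t_c = ln(4.348 × 0.8982) / (1.00 − 0.230) = ln(3.905) / 0.7700 = 1.362/0.7700 = 1.769 d.
D_c = (k_1/k_r) L₀ e^(−k_1 t_c) = (0.230/1.00) × 14.4 × e^(−0.230×1.769) = 0.2300 × 14.4 × 0.6657 = 2.205 mg/L.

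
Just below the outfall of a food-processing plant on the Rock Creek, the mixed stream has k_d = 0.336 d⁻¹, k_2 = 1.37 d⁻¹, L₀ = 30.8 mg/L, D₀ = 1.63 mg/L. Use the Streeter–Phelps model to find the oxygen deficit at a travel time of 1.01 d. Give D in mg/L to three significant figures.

D ≈ 5.03 mg/L

k_d L₀/(k_2−k_d) = 0.336×30.8/(1.37−0.336) = 10.35/1.034 = 10.01 mg/L.
e^(−k_d t) = e^(−0.336×1.010) = 0.7122; e^(−k_2 t) = e^(−1.37×1.010) = 0.2506.
D = 10.01 × (0.7122 − 0.2506) + 1.63 × 0.2506 = 4.620 + 0.4086 = 5.028 mg/L.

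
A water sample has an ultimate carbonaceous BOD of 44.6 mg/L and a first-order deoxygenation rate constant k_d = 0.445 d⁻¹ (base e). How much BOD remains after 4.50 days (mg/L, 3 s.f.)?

L ≈ 6.02 mg/L

L_t = L₀ e^(−k_d t) = 44.6 × e^(−0.445×4.50) = 44.6 × 0.1350 = 6.021 mg/L.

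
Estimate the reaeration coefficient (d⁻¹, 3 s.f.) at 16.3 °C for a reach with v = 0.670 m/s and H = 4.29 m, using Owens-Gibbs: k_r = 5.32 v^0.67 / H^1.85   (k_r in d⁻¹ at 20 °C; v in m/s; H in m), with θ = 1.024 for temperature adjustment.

k_r(20) = 5.32 × 0.670^0.67 / 4.29^1.85 = 5.32 × 0.7647 / 14.79 = 0.2750 d⁻¹.
k_r(16.3) = 0.2750 × 1.024^(16.3−20) = 0.2750 × 0.9160 = 0.2519 d⁻¹.

k_r ≈ 0.252 d⁻¹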